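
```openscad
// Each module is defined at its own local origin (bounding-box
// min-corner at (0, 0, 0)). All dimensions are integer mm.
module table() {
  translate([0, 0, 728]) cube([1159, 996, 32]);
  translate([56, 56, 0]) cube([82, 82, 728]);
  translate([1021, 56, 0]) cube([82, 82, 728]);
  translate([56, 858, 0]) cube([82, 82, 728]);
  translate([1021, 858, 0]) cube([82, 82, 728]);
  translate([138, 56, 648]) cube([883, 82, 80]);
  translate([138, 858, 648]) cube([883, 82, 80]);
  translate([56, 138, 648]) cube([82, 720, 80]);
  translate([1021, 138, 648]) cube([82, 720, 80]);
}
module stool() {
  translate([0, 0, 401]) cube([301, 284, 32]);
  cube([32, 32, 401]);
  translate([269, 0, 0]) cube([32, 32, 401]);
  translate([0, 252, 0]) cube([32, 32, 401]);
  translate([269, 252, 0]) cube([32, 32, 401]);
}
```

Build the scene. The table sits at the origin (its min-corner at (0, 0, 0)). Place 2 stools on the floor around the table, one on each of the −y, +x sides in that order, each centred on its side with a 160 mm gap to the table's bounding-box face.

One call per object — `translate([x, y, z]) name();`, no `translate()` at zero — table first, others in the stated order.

table();
translate([429, -444, 0]) stool();
translate([1319, 356, 0]) stool();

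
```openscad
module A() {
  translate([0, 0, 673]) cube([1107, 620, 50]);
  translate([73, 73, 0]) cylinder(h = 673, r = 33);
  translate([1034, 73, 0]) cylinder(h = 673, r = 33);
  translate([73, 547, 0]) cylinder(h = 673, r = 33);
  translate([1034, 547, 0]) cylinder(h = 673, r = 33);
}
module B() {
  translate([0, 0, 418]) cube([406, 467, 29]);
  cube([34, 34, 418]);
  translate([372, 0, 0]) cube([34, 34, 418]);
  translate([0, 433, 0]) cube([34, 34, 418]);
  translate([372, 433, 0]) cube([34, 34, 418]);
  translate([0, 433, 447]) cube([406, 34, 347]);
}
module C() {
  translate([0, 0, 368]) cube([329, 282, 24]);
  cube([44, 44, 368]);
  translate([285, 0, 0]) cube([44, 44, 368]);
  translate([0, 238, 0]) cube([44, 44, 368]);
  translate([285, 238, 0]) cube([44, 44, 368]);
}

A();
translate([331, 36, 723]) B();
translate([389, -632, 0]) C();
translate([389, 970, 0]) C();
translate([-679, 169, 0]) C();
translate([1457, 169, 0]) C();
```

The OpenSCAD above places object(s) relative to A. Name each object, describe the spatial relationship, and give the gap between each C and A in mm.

A is a table. B is a chair. C is a stool. The chair is on top of the table. Four stools sit around the table at the −y, +y, −x, +x sides. The gap between each stool and the table is 350 mm.

Each stool's nearest face is 350 mm from the table's bounding box.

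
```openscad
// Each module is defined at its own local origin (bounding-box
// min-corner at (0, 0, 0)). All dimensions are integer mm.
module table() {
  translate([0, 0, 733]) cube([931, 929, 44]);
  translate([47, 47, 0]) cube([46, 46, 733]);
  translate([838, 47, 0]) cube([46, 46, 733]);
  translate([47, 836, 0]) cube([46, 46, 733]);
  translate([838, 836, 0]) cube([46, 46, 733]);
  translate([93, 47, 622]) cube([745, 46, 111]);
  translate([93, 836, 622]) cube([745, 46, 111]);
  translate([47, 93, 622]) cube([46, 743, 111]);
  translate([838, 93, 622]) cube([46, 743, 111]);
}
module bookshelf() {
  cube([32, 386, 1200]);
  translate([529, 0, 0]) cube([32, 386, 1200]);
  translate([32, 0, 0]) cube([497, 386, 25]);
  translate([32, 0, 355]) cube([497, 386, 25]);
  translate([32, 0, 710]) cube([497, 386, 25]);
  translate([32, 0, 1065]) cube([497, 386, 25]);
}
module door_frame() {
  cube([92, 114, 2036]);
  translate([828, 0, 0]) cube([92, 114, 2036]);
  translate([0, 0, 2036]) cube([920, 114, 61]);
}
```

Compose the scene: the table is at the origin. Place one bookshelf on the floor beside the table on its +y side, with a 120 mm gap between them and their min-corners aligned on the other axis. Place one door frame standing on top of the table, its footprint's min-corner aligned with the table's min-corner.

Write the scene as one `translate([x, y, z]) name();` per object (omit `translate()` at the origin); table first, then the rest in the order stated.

table();
translate([0, 1049, 0]) bookshelf();
translate([0, 0, 777]) door_frame();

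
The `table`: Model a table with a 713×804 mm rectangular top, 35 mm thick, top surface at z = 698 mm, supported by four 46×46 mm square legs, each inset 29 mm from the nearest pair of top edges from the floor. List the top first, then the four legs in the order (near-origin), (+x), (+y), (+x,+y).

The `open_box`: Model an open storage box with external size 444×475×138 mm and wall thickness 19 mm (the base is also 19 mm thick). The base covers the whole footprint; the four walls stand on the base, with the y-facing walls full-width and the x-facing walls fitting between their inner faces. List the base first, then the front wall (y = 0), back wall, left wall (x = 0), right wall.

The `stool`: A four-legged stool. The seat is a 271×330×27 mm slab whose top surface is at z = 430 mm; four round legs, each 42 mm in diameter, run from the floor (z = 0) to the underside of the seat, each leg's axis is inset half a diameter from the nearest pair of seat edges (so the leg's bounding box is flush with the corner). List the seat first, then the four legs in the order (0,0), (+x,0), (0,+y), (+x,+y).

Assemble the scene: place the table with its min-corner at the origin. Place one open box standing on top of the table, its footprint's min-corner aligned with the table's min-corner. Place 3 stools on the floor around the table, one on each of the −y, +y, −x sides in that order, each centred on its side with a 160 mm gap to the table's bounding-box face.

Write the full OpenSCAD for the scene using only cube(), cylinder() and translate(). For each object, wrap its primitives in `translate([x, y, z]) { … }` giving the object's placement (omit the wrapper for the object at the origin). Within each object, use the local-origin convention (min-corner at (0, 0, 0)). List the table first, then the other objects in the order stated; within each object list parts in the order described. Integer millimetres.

translate([0, 0, 663]) cube([713, 804, 35]);
translate([29, 29, 0]) cube([46, 46, 663]);
translate([638, 29, 0]) cube([46, 46, 663]);
translate([29, 729, 0]) cube([46, 46, 663]);
translate([638, 729, 0]) cube([46, 46, 663]);
translate([0, 0, 698]) {
  cube([444, 475, 19]);
  translate([0, 0, 19]) cube([444, 19, 119]);
  translate([0, 456, 19]) cube([444, 19, 119]);
  translate([0, 19, 19]) cube([19, 437, 119]);
  translate([425, 19, 19]) cube([19, 437, 119]);
}
translate([221, -490, 0]) {
  translate([0, 0, 403]) cube([271, 330, 27]);
  translate([21, 21, 0]) cylinder(h = 403, r = 21);
  translate([250, 21, 0]) cylinder(h = 403, r = 21);
  translate([21, 309, 0]) cylinder(h = 403, r = 21);
  translate([250, 309, 0]) cylinder(h = 403, r = 21);
}
translate([221, 964, 0]) {
  translate([0, 0, 403]) cube([271, 330, 27]);
  translate([21, 21, 0]) cylinder(h = 403, r = 21);
  translate([250, 21, 0]) cylinder(h = 403, r = 21);
  translate([21, 309, 0]) cylinder(h = 403, r = 21);
  translate([250, 309, 0]) cylinder(h = 403, r = 21);
}
translate([-431, 237, 0]) {
  translate([0, 0, 403]) cube([271, 330, 27]);
  translate([21, 21, 0]) cylinder(h = 403, r = 21);
  translate([250, 21, 0]) cylinder(h = 403, r = 21);
  translate([21, 309, 0]) cylinder(h = 403, r = 21);
  translate([250, 309, 0]) cylinder(h = 403, r = 21);
}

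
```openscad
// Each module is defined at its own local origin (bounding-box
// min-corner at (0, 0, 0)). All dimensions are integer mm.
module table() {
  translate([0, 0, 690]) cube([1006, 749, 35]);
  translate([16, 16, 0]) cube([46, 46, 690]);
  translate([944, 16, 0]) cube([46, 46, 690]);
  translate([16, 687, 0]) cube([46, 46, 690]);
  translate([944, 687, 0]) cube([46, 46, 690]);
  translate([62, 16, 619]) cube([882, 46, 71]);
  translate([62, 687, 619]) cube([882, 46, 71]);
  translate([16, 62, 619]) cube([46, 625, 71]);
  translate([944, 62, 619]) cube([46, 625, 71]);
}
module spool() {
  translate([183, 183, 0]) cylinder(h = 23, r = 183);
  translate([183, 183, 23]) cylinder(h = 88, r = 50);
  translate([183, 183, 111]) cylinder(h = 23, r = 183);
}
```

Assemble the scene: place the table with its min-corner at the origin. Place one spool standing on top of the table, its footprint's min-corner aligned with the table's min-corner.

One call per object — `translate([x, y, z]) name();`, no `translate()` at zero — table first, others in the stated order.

table();
translate([0, 0, 725]) spool();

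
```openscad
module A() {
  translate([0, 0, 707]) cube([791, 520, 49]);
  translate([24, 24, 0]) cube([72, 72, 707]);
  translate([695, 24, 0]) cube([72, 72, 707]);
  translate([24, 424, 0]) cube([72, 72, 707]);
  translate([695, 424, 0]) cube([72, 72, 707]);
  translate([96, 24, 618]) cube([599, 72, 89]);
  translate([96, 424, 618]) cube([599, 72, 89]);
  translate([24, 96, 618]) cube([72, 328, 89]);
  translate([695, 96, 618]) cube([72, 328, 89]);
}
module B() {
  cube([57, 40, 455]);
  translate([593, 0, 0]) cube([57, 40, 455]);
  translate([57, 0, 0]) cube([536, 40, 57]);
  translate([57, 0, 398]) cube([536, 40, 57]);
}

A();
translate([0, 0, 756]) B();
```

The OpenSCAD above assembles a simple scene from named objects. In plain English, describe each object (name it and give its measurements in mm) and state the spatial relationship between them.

A is a table: top 791 mm (x) × 520 mm (y), 49 mm thick, upper face at z = 756 mm, on four 72×72 mm square legs, each inset 24 mm from the nearest pair of top edges, running from z = 0 to the bottom of the top. Four apron rails, 72 mm thick and 89 mm tall, run between adjacent legs with their top edges flush with the underside of the top and their outer faces flush with the legs' outer faces.

B is a picture frame with a 536×341 mm rectangular opening (x by z) and a uniform 57 mm border on every side. Frame depth is 40 mm along y. It is built from two vertical stiles running the full outside height and two horizontal rails spanning the gap between the stiles.

The picture frame is on top of the table.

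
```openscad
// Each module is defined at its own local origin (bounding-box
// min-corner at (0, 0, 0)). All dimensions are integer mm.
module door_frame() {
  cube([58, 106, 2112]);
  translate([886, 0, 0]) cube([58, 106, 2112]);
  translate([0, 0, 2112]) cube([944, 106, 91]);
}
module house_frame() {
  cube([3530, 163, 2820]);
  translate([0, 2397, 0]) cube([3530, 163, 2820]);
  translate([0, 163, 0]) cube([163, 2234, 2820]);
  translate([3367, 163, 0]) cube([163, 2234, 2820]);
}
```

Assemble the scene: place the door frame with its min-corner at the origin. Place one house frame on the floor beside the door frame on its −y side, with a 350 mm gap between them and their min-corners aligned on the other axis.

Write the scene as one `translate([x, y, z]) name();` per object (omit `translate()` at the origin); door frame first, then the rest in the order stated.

door_frame();
translate([0, -2910, 0]) house_frame();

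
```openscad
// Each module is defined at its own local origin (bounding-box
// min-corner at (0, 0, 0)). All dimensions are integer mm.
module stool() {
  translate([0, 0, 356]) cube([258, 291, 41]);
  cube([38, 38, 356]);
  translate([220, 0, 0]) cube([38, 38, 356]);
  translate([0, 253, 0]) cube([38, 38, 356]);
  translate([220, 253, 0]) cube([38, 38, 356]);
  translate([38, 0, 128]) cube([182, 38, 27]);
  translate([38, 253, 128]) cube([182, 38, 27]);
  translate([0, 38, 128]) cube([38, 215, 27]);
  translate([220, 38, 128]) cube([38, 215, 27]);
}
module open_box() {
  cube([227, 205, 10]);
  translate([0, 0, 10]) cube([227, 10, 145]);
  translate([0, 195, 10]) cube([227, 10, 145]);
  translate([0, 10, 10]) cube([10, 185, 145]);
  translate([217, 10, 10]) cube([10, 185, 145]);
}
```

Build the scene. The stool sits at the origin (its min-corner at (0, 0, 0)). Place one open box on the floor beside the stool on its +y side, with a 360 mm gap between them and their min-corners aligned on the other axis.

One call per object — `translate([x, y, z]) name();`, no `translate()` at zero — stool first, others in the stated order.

stool();
translate([0, 651, 0]) open_box();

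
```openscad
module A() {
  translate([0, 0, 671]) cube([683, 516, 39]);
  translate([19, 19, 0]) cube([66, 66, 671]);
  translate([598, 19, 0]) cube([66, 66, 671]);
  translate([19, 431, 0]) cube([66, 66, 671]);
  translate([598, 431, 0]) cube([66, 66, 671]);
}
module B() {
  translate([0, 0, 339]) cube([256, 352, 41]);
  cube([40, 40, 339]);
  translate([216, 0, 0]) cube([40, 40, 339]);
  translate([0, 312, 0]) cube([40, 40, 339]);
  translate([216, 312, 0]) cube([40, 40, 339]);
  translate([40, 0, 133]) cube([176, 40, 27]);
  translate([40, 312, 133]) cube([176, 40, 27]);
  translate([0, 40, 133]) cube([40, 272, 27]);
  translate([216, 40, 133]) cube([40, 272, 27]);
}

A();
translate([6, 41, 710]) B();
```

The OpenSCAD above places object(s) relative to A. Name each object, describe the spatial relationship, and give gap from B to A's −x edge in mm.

A is a table. B is a stool. The stool is on top of the table. The gap from the stool to the table's −x edge is 6 mm.

The stool's min-x is at 6; the table's min-x is 0; gap = 6 mm.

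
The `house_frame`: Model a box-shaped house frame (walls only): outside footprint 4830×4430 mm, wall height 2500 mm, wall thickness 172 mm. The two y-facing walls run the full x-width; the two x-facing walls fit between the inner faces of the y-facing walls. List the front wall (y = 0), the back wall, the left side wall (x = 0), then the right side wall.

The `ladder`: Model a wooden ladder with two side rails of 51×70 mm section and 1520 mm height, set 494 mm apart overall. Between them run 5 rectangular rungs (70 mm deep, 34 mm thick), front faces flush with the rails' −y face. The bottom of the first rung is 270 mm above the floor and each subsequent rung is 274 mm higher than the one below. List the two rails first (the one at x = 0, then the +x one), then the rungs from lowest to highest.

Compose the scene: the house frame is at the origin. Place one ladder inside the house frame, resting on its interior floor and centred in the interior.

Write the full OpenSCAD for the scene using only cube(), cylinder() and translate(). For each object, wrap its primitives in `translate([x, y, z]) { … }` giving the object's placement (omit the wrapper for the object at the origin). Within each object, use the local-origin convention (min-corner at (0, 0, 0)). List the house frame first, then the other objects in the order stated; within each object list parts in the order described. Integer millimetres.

cube([4830, 172, 2500]);
translate([0, 4258, 0]) cube([4830, 172, 2500]);
translate([0, 172, 0]) cube([172, 4086, 2500]);
translate([4658, 172, 0]) cube([172, 4086, 2500]);
translate([2168, 2180, 0]) {
  cube([51, 70, 1520]);
  translate([443, 0, 0]) cube([51, 70, 1520]);
  translate([51, 0, 270]) cube([392, 70, 34]);
  translate([51, 0, 544]) cube([392, 70, 34]);
  translate([51, 0, 818]) cube([392, 70, 34]);
  translate([51, 0, 1092]) cube([392, 70, 34]);
  translate([51, 0, 1366]) cube([392, 70, 34]);
}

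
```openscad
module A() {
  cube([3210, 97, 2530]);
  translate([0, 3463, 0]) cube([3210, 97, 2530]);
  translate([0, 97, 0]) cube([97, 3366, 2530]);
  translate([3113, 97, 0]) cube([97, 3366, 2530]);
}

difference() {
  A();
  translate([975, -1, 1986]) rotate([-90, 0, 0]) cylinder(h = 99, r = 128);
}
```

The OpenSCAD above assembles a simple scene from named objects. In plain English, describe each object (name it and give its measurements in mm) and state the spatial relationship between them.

A is a box-shaped house frame (walls only): outside footprint 3210×3560 mm, wall height 2530 mm, wall thickness 97 mm. The two y-facing walls run the full x-width; the two x-facing walls fit between the inner faces of the y-facing walls.

The house frame has a circular hole of radius 128 mm through its front wall, centred at (x = 975, z = 1986).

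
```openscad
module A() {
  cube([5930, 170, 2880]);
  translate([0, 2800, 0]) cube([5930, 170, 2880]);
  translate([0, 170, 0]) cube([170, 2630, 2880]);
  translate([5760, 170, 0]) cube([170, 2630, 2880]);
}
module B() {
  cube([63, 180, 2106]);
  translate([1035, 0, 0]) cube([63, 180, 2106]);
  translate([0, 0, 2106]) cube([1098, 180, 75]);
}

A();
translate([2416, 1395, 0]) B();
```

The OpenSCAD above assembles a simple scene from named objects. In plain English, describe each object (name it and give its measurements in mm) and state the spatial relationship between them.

A is the wall frame of a small rectangular building: four walls, each 2880 mm tall and 170 mm thick, enclosing a footprint 5930 mm (x) by 2970 mm (y) outside-to-outside, with no floor or roof. The front and back walls (the −y and +y sides) span the full width; the two side walls fit between them.

B is a rectangular door frame: two vertical jambs of 63×180 mm section, 2106 mm tall, with a clear opening 972 mm wide between their inner faces. A header 75 mm tall and 180 mm deep lies on top of the jambs and spans the full outside width.

The door frame sits inside the house frame, centred.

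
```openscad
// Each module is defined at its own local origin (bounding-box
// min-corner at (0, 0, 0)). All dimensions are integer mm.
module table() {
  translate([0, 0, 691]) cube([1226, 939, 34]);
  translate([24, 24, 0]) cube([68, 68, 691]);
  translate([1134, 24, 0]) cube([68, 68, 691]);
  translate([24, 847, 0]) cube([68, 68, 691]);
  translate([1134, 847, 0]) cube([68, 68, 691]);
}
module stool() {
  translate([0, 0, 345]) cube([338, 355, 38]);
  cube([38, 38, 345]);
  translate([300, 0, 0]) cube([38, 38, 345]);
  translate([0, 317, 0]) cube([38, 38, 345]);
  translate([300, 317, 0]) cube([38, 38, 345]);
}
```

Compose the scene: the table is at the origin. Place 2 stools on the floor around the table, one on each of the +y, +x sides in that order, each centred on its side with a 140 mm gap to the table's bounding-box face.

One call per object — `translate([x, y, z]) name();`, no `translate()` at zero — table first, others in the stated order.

table();
translate([444, 1079, 0]) stool();
translate([1366, 292, 0]) stool();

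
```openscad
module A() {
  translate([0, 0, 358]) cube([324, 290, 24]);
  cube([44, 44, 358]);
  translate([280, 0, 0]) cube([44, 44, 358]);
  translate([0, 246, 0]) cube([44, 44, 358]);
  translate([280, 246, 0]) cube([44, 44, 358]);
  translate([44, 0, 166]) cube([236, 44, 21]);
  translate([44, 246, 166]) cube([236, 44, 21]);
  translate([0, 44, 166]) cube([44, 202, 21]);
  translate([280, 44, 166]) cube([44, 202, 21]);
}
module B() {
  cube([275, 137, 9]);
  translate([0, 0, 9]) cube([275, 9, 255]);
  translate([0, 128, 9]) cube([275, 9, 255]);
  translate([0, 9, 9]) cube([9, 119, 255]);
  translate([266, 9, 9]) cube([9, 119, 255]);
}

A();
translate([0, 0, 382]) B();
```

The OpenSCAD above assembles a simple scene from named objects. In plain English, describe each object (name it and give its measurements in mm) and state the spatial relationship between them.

A is a simple wooden stool: a rectangular seat 324 mm (x) by 290 mm (y), 24 mm thick, top face at z = 382 mm, on four square legs, each 44×44 mm in cross-section. The legs rest on z = 0, each flush with a corner of the seat. Four stretchers, 44 mm wide and 21 mm tall, connect adjacent legs with their undersides at z = 166 mm, each running between the inner faces of the legs it joins and aligned with the legs' outer faces on the other axis.

B is an open-topped rectangular box: outside dimensions 275×137×264 mm, with a uniform wall and base thickness of 9 mm. The base is a full 275×137 slab on the floor; four walls sit on top of the base. The front and back walls (the −y and +y sides) span the full width; the two side walls fit between them.

The open box is on top of the stool.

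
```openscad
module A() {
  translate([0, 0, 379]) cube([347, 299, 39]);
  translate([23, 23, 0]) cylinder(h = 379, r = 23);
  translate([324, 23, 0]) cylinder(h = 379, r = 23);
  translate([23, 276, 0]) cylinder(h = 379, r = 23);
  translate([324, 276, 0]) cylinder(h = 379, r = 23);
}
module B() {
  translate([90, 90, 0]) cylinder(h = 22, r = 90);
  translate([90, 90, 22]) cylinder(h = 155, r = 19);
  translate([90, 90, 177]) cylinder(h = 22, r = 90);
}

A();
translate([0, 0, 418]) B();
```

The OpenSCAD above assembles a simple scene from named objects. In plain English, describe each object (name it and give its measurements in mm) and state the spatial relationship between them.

A is a four-legged stool. The seat is a 347×299×39 mm slab whose top surface is at z = 418 mm; four round legs, each 46 mm in diameter, run from the floor (z = 0) to the underside of the seat, each leg's axis is inset half a diameter from the nearest pair of seat edges (so the leg's bounding box is flush with the corner).

B is a spool: two coaxial disc flanges of radius 90 mm and thickness 22 mm, joined by a core cylinder of radius 19 mm and height 155 mm. The lower flange rests on z = 0 and the three cylinders share a vertical axis.

The spool is on top of the stool.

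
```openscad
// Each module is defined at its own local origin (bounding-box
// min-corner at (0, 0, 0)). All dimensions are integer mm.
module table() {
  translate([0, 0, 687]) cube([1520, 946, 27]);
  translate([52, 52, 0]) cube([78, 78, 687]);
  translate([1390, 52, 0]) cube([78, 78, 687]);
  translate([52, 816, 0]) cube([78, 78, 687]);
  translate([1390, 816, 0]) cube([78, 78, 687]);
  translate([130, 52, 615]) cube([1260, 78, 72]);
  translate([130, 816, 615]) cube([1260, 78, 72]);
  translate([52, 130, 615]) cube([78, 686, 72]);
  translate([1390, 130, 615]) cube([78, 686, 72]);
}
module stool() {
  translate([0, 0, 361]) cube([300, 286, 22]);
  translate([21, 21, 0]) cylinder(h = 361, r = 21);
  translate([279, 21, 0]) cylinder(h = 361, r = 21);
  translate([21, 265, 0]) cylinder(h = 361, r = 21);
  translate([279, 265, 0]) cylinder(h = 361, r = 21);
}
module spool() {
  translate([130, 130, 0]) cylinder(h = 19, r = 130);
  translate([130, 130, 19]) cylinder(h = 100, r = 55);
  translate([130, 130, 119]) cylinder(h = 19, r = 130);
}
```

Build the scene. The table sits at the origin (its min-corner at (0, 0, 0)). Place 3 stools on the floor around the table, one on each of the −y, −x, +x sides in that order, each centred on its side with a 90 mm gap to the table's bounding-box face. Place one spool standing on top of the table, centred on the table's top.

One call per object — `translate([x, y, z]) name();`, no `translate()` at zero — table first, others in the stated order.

table();
translate([610, -376, 0]) stool();
translate([-390, 330, 0]) stool();
translate([1610, 330, 0]) stool();
translate([630, 343, 714]) spool();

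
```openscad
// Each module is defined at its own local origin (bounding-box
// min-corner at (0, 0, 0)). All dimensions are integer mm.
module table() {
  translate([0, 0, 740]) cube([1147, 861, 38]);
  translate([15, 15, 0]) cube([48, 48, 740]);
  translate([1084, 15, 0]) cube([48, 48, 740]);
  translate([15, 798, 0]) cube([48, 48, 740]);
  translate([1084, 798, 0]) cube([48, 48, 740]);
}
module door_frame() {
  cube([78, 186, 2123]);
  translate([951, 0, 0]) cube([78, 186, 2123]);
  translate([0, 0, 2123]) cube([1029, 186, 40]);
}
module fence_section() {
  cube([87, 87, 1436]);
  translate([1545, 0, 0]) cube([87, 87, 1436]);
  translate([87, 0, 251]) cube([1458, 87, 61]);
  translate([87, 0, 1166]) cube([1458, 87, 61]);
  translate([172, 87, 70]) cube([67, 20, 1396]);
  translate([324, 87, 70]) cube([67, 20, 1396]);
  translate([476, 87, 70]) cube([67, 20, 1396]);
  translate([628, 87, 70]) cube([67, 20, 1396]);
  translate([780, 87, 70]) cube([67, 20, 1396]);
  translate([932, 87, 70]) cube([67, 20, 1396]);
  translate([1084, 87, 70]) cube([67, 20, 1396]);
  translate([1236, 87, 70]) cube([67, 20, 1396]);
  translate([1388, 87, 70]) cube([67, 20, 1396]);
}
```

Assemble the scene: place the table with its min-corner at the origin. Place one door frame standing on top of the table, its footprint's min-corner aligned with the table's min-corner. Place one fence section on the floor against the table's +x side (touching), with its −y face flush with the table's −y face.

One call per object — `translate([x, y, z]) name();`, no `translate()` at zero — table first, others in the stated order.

table();
translate([0, 0, 778]) door_frame();
translate([1147, 0, 0]) fence_section();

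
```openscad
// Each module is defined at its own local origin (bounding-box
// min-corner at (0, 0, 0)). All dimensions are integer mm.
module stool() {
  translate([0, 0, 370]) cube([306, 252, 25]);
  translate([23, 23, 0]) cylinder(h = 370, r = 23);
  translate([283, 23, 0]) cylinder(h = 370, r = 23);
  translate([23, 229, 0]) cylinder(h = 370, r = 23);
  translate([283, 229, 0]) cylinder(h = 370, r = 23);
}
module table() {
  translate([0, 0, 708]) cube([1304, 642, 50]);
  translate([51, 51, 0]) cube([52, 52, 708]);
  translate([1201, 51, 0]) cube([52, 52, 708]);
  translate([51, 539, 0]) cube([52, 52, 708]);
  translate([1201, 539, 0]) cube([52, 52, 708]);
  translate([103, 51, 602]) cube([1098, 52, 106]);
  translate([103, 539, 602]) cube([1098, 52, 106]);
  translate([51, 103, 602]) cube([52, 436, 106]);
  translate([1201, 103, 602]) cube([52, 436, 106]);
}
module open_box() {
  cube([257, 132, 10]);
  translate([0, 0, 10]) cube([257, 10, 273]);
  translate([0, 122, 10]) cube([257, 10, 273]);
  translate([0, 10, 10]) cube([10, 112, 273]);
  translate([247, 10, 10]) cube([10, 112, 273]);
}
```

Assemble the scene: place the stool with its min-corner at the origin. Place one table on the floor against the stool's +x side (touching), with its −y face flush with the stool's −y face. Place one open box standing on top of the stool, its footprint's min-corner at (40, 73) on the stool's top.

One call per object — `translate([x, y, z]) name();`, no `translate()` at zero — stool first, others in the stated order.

stool();
translate([306, 0, 0]) table();
translate([40, 73, 395]) open_box();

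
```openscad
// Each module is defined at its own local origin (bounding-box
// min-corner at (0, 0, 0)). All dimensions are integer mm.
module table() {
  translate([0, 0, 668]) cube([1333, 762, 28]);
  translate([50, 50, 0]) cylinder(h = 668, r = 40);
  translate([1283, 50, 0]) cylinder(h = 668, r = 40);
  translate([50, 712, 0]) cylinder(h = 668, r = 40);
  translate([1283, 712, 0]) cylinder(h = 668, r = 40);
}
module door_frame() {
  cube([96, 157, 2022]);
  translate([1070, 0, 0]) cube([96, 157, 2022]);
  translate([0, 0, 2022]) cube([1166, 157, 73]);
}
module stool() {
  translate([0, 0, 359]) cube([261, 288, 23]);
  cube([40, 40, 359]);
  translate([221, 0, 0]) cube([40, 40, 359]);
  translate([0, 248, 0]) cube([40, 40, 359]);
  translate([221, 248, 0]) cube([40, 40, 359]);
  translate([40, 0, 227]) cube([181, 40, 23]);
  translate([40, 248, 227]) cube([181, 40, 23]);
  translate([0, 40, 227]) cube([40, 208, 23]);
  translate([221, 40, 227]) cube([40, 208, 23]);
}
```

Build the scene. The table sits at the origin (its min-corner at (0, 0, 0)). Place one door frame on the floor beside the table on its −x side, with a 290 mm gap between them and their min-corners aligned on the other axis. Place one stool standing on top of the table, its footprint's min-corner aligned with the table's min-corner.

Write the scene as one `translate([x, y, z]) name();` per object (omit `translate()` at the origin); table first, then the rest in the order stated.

table();
translate([-1456, 0, 0]) door_frame();
translate([0, 0, 696]) stool();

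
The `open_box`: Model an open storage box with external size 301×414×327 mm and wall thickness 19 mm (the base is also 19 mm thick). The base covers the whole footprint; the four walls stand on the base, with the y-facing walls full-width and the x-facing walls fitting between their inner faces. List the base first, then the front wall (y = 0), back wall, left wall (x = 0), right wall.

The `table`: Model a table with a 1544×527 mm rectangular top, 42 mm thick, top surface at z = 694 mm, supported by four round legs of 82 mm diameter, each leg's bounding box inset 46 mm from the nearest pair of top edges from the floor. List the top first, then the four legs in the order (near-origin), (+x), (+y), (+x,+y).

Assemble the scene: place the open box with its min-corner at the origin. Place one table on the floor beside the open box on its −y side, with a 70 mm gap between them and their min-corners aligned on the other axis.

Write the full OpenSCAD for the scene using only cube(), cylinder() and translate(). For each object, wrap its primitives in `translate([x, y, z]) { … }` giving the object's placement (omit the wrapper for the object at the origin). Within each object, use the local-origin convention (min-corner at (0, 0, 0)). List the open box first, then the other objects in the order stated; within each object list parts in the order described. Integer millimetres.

cube([301, 414, 19]);
translate([0, 0, 19]) cube([301, 19, 308]);
translate([0, 395, 19]) cube([301, 19, 308]);
translate([0, 19, 19]) cube([19, 376, 308]);
translate([282, 19, 19]) cube([19, 376, 308]);
translate([0, -597, 0]) {
  translate([0, 0, 652]) cube([1544, 527, 42]);
  translate([87, 87, 0]) cylinder(h = 652, r = 41);
  translate([1457, 87, 0]) cylinder(h = 652, r = 41);
  translate([87, 440, 0]) cylinder(h = 652, r = 41);
  translate([1457, 440, 0]) cylinder(h = 652, r = 41);
}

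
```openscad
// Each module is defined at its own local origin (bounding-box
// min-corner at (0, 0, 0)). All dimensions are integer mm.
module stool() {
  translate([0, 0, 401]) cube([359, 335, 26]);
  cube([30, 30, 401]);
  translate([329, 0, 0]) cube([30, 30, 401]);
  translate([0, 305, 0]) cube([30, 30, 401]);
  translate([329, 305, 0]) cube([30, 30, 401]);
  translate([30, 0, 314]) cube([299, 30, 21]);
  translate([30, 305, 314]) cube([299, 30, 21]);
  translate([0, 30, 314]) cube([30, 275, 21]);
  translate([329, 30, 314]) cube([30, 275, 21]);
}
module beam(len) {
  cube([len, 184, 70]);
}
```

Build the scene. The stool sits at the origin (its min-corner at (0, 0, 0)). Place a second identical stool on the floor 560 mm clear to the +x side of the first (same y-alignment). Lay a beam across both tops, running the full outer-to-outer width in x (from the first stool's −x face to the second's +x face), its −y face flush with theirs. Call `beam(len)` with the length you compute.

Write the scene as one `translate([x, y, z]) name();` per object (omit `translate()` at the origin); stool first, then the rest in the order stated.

stool();
translate([919, 0, 0]) stool();
translate([0, 0, 427]) beam(1278);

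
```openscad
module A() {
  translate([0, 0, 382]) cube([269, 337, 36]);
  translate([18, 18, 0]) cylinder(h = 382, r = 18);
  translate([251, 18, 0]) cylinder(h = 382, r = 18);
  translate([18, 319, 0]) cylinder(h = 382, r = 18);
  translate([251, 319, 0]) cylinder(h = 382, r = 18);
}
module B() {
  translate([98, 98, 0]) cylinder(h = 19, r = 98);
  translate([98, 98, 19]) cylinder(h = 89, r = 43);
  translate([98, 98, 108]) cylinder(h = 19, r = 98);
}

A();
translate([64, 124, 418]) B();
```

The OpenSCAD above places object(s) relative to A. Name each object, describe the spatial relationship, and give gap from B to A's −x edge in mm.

The spool's min-x is at 64; the stool's min-x is 0; gap = 64 mm.

A is a stool. B is a spool. The spool is on top of the stool. The gap from the spool to the stool's −x edge is 64 mm.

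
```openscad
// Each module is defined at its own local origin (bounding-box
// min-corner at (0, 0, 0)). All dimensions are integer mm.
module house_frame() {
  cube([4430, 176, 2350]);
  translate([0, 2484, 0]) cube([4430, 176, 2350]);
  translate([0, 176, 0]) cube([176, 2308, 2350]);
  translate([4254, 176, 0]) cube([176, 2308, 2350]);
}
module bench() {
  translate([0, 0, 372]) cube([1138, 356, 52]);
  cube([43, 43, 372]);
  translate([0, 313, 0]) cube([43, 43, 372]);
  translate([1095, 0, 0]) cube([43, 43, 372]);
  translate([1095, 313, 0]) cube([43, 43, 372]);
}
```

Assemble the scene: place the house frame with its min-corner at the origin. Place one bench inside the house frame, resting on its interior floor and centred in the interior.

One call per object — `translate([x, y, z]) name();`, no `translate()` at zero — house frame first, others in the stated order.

house_frame();
translate([1646, 1152, 0]) bench();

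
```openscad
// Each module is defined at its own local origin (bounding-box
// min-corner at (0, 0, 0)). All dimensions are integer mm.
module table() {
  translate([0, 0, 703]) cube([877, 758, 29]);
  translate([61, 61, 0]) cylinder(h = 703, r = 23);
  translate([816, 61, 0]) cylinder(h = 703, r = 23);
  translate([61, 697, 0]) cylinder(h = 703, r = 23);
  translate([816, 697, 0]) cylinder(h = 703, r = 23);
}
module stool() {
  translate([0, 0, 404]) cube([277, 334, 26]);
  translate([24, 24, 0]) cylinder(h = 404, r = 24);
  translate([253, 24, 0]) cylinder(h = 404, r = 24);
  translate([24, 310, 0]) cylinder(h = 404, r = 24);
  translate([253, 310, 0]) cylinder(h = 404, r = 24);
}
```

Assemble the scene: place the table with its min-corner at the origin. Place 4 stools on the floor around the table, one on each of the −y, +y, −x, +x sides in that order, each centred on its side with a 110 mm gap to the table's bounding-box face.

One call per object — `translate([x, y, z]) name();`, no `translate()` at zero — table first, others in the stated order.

table();
translate([300, -444, 0]) stool();
translate([300, 868, 0]) stool();
translate([-387, 212, 0]) stool();
translate([987, 212, 0]) stool();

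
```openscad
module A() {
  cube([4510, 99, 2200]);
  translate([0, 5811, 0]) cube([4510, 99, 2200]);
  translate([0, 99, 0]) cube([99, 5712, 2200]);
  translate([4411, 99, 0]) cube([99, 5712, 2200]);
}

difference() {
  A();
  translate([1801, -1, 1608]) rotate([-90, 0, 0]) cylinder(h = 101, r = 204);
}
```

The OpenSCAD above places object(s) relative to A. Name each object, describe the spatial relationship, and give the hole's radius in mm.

A is a house frame. The house frame has a circular hole through its front wall. The hole's radius is 204 mm.

The subtracted cylinder has r = 204 mm.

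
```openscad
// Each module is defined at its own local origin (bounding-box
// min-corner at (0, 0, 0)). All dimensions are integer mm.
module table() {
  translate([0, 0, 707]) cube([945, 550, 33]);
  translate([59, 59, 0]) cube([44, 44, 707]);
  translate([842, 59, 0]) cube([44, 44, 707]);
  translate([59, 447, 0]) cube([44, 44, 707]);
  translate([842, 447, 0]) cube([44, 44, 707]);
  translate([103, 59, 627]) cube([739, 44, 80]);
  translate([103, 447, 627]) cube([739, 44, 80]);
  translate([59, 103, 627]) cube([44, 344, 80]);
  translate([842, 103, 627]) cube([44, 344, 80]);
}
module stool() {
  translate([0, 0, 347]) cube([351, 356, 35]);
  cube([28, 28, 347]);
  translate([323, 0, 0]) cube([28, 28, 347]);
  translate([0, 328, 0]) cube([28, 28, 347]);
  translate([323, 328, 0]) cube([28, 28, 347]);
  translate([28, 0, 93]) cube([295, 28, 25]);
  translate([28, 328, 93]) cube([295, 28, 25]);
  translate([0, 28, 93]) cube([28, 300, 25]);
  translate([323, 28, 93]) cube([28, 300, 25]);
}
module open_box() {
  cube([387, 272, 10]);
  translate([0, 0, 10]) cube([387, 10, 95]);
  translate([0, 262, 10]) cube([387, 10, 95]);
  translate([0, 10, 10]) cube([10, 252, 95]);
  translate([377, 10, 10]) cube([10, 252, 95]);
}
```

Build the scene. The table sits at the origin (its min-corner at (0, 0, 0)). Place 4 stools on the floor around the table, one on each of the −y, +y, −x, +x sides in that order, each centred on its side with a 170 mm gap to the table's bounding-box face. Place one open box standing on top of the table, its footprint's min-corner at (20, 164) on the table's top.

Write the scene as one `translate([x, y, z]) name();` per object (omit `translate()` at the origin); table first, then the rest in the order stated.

table();
translate([297, -526, 0]) stool();
translate([297, 720, 0]) stool();
translate([-521, 97, 0]) stool();
translate([1115, 97, 0]) stool();
translate([20, 164, 740]) open_box();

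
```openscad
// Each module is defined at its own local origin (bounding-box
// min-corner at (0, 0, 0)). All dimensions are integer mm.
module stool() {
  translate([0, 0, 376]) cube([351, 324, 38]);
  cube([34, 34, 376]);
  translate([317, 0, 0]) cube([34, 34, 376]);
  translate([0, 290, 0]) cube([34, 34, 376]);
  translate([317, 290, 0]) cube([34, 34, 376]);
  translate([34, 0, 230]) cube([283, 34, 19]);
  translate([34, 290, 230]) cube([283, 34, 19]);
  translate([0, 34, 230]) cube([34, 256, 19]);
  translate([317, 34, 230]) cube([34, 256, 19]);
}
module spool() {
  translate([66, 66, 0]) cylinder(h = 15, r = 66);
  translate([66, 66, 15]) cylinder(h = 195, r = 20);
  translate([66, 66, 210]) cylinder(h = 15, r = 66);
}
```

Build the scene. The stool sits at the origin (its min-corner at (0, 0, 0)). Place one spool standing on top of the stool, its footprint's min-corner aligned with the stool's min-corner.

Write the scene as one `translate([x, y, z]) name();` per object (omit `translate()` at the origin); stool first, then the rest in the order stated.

stool();
translate([0, 0, 414]) spool();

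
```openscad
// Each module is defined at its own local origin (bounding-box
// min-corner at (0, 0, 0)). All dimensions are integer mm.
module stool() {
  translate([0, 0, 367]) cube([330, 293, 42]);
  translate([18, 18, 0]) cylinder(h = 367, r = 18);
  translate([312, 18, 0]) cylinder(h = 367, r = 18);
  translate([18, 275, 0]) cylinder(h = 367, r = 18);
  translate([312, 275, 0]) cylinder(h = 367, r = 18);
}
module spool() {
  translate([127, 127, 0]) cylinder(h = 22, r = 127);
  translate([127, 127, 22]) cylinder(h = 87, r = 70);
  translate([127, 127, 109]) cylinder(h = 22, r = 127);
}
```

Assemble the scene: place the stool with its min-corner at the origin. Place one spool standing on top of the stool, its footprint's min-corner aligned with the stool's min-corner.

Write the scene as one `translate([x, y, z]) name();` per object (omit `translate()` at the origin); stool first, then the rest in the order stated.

stool();
translate([0, 0, 409]) spool();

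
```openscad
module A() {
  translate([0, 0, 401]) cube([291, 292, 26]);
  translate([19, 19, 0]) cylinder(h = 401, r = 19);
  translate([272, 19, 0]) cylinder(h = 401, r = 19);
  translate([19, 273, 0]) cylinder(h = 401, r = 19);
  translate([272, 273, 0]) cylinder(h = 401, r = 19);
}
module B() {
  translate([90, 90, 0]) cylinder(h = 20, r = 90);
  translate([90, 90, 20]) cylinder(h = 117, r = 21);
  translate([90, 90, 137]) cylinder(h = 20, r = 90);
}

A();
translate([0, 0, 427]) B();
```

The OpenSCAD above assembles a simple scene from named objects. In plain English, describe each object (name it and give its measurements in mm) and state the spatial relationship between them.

A is a four-legged stool. The seat is 291×292 mm, 26 mm thick, top at z = 427 mm. It stands on four round legs, each 38 mm in diameter, from z = 0 to the seat underside, each leg's axis is inset half a diameter from the nearest pair of seat edges (so the leg's bounding box is flush with the corner).

B is a spool: two coaxial disc flanges of radius 90 mm and thickness 20 mm, joined by a core cylinder of radius 21 mm and height 117 mm. The lower flange rests on z = 0 and the three cylinders share a vertical axis.

The spool is on top of the stool.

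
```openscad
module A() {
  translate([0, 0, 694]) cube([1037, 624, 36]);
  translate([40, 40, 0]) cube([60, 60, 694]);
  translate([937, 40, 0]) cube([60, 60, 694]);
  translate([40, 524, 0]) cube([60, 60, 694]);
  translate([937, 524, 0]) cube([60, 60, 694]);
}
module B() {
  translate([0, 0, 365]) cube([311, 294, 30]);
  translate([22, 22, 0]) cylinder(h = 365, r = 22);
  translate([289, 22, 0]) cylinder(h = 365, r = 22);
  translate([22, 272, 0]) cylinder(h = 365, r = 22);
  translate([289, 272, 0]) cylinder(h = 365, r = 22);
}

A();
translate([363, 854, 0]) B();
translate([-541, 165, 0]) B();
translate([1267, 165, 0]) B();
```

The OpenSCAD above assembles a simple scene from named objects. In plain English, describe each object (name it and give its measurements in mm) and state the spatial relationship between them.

A is a rectangular dining table. The top is 1037×624×36 mm with its upper surface at z = 730 mm. It stands on four 60×60 mm square legs, each inset 40 mm from the nearest pair of top edges, running from the floor to the underside of the top.

B is a four-legged stool. The seat is a 311×294×30 mm slab whose top surface is at z = 395 mm; four round legs, each 44 mm in diameter, run from the floor (z = 0) to the underside of the seat, each leg's axis is inset half a diameter from the nearest pair of seat edges (so the leg's bounding box is flush with the corner).

Three stools sit around the table at the +y, −x, +x sides.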